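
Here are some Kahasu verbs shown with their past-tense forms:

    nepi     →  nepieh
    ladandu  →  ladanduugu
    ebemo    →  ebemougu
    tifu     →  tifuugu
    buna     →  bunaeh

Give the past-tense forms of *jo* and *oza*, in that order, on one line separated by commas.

The alternation tracks the last vowel of the stem — -ugu when the last vowel of the stem is a rounded vowel (*ladandu*, *ebemo*, *tifu*); -eh when the last vowel of the stem is an unrounded vowel (*nepi*, *buna*).
*jo*: last vowel = /o/, a rounded vowel → -ugu → *jougu*.
*oza*: last vowel = /a/, an unrounded vowel → -eh → *ozaeh*.

jougu, ozaeh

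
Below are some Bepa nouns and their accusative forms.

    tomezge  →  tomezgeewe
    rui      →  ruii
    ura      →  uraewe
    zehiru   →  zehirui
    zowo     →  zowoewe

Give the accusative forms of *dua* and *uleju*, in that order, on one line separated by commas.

The alternation tracks the last vowel of the stem — -i when the last vowel of the stem is a high vowel (*rui*, *zehiru*); -ewe when the last vowel of the stem is a non-high vowel (*tomezge*, *ura*, *zowo*).
*dua* — last vowel /a/ (a non-high vowel) → -ewe → *duaewe*.
*uleju*: last vowel = /u/, a high vowel → -i → *ulejui*.

duaewe, ulejui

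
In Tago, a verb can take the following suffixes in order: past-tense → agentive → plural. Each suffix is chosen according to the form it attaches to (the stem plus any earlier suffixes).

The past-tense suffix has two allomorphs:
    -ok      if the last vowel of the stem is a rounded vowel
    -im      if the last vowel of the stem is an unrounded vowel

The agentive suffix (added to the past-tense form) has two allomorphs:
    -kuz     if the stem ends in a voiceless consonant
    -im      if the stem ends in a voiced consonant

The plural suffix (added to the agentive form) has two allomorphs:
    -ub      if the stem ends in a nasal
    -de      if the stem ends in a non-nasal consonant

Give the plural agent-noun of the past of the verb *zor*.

zorokkuzde

The last vowel of *zor* is /o/, which is a rounded vowel, so the past-tense suffix is -ok, giving *zorok*.
The past-tense form *zorok* — final consonant /k/ (voiceless) → -kuz → *zorokkuz*.
The final consonant of the agentive form *zorokkuz* is /z/, which is non-nasal, so the plural suffix is -de, giving *zorokkuzde*.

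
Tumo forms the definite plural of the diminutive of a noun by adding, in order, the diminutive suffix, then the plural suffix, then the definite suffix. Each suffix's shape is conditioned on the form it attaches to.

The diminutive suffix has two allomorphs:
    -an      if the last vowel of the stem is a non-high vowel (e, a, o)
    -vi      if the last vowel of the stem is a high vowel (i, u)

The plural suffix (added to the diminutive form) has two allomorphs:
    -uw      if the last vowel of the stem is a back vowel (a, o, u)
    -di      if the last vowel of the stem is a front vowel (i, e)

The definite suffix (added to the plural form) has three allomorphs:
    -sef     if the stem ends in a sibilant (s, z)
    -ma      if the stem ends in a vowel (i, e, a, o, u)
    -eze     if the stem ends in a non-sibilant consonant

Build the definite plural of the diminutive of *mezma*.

*mezma*: last vowel = /a/, a non-high vowel → -an → *mezmaan*.
The diminutive form *mezmaan* — last vowel /a/ (a back vowel) → -uw → *mezmaanuw*.
The plural form *mezmaanuw* — final sound /w/ (a non-sibilant consonant) → -eze → *mezmaanuweze*.

mezmaanuweze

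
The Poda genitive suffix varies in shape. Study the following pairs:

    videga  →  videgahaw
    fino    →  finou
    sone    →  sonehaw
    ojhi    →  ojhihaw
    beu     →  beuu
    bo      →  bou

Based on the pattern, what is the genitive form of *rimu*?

The pattern is rounding harmony: -u when the last vowel of the stem is a rounded vowel (*fino*, *beu*, *bo*); -haw when the last vowel of the stem is an unrounded vowel (*videga*, *sone*, *ojhi*).
*rimu*: last vowel = /u/, a rounded vowel → -u → *rimuu*.

rimuu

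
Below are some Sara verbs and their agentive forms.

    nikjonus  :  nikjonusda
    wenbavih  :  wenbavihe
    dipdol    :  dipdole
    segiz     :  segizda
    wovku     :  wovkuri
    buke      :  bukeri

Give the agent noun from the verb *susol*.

The suffix is conditioned by the final sound: -da when the stem ends in a sibilant (*nikjonus*, *segiz*); -e when the stem ends in a non-sibilant consonant (*wenbavih*, *dipdol*); -ri when the stem ends in a vowel (*wovku*, *buke*).
The final sound of *susol* is /l/, which is a non-sibilant consonant, so the suffix is -e, giving *susole*.

susole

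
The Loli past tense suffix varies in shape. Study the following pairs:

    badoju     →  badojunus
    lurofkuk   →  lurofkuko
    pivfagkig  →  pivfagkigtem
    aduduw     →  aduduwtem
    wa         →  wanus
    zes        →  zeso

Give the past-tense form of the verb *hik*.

The pattern is voicing of the final sound: -o when the stem ends in a voiceless consonant (*lurofkuk*, *zes*); -tem when the stem ends in a voiced consonant (*pivfagkig*, *aduduw*); -nus when the stem ends in a vowel (*badoju*, *wa*).
*hik*: final sound = /k/, a voiceless consonant → -o → *hiko*.

hiko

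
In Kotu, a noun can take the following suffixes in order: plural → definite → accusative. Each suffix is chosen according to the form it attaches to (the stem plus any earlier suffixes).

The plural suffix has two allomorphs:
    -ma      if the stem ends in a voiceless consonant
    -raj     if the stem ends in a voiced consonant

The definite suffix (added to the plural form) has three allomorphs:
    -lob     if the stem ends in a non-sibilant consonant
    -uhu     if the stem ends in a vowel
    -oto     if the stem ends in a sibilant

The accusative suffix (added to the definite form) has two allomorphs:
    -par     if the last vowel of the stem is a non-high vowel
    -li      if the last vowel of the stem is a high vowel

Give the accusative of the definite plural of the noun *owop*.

*owop* — final consonant /p/ (voiceless) → -ma → *owopma*.
The plural form *owopma*: final sound = /a/, a vowel → -uhu → *owopmauhu*.
The definite form *owopmauhu* — last vowel /u/ (a high vowel) → -li → *owopmauhuli*.

owopmauhuli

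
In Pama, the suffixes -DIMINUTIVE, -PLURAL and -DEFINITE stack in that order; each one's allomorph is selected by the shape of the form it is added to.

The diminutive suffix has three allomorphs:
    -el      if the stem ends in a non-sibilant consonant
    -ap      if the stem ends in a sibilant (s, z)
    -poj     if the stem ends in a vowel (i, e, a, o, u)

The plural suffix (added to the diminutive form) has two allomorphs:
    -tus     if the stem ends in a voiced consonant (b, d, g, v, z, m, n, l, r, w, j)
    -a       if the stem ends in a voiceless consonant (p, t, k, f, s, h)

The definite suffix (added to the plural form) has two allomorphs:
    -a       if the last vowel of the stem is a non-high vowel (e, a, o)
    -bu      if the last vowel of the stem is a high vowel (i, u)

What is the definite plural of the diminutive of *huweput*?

Since the final sound of *huweput* is /t/ (a non-sibilant consonant), it takes -el, giving *huweputel*.
The diminutive form *huweputel* — final consonant /l/ (voiced) → -tus → *huweputeltus*.
The plural form *huweputeltus*: last vowel = /u/, a high vowel → -bu → *huweputeltusbu*.

huweputeltusbu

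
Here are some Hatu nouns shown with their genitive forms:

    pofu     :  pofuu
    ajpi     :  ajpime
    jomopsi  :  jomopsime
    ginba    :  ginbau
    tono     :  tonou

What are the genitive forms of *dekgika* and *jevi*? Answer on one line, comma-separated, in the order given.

Looking at the last vowel of each stem: -me when the last vowel of the stem is a front vowel (*ajpi*, *jomopsi*); -u when the last vowel of the stem is a back vowel (*pofu*, *ginba*, *tono*).
*dekgika* — last vowel /a/ (a back vowel) → -u → *dekgikau*.
Since the last vowel of *jevi* is /i/ (a front vowel), it takes -me, giving *jevime*.

dekgikau, jevime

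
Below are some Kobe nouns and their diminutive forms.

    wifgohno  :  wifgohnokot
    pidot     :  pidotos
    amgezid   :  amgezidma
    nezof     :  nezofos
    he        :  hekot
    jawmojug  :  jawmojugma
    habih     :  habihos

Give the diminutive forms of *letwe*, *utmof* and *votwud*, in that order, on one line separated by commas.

letwekot, utmofos, votwudma

The suffix is conditioned by the final sound: -os when the stem ends in a voiceless consonant (*pidot*, *nezof*, *habih*); -ma when the stem ends in a voiced consonant (*amgezid*, *jawmojug*); -kot when the stem ends in a vowel (*wifgohno*, *he*).
Since the final sound of *letwe* is /e/ (a vowel), it takes -kot, giving *letwekot*.
*utmof* — final sound /f/ (a voiceless consonant) → -os → *utmofos*.
*votwud* — final sound /d/ (a voiced consonant) → -ma → *votwudma*.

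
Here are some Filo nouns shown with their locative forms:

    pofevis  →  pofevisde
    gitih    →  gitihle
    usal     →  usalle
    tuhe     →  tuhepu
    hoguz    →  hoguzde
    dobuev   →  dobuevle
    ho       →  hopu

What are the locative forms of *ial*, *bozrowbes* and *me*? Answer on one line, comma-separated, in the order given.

ialle, bozrowbesde, mepu

The pattern is sibilance of the final sound: -de when the stem ends in a sibilant (*pofevis*, *hoguz*); -le when the stem ends in a non-sibilant consonant (*gitih*, *usal*, *dobuev*); -pu when the stem ends in a vowel (*tuhe*, *ho*).
*ial*: final sound = /l/, a non-sibilant consonant → -le → *ialle*.
The final sound of *bozrowbes* is /s/, which is a sibilant, so the suffix is -de, giving *bozrowbesde*.
*me* — final sound /e/ (a vowel) → -pu → *mepu*.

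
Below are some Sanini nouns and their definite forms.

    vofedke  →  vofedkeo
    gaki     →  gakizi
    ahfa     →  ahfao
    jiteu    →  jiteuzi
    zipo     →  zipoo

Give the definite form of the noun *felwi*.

felwizi

The pattern is height harmony: -zi when the last vowel of the stem is a high vowel (*gaki*, *jiteu*); -o when the last vowel of the stem is a non-high vowel (*vofedke*, *ahfa*, *zipo*).
The last vowel of *felwi* is /i/, which is a high vowel, so the suffix is -zi, giving *felwizi*.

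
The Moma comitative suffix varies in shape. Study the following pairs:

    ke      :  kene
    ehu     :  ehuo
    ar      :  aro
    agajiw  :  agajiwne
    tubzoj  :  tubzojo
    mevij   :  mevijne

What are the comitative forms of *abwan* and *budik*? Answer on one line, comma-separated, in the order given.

The suffix is conditioned by the last vowel: -ne when the last vowel of the stem is a front vowel (*ke*, *agajiw*, *mevij*); -o when the last vowel of the stem is a back vowel (*ehu*, *ar*, *tubzoj*).
The last vowel of *abwan* is /a/, which is a back vowel, so the suffix is -o, giving *abwano*.
*budik*: last vowel = /i/, a front vowel → -ne → *budikne*.

abwano, budikne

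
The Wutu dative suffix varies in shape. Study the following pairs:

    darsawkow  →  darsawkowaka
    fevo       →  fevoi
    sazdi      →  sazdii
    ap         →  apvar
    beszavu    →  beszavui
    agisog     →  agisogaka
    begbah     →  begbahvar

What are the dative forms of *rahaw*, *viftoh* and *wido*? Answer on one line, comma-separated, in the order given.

rahawaka, viftohvar, widoi

The suffix is conditioned by the final sound: -var when the stem ends in a voiceless consonant (*ap*, *begbah*); -aka when the stem ends in a voiced consonant (*darsawkow*, *agisog*); -i when the stem ends in a vowel (*fevo*, *sazdi*, *beszavu*).
*rahaw* — final sound /w/ (a voiced consonant) → -aka → *rahawaka*.
Since the final sound of *viftoh* is /h/ (a voiceless consonant), it takes -var, giving *viftohvar*.
The final sound of *wido* is /o/, which is a vowel, so the suffix is -i, giving *widoi*.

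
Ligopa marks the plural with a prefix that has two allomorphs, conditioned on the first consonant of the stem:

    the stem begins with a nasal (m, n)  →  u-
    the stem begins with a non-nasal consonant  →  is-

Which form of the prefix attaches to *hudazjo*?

is-

The first consonant of *hudazjo* is /h/, which is non-nasal, so the prefix is is-.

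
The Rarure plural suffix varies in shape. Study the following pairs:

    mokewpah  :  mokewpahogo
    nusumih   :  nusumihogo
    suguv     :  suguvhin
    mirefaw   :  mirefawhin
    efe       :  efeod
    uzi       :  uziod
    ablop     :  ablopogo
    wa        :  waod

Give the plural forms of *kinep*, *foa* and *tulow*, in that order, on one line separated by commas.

The alternation tracks the final sound of the stem — -ogo when the stem ends in a voiceless consonant (*mokewpah*, *nusumih*, *ablop*); -hin when the stem ends in a voiced consonant (*suguv*, *mirefaw*); -od when the stem ends in a vowel (*efe*, *uzi*, *wa*).
The final sound of *kinep* is /p/, which is a voiceless consonant, so the suffix is -ogo, giving *kinepogo*.
*foa* — final sound /a/ (a vowel) → -od → *foaod*.
*tulow*: final sound = /w/, a voiced consonant → -hin → *tulowhin*.

kinepogo, foaod, tulowhin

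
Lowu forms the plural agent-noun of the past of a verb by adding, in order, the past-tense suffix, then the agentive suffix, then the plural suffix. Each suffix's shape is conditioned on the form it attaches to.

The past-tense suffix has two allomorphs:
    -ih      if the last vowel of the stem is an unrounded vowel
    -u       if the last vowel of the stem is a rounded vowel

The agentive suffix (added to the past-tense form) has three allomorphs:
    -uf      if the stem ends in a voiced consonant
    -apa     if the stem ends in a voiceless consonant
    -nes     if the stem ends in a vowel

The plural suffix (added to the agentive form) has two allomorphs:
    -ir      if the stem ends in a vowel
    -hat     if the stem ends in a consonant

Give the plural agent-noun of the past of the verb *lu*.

Since the last vowel of *lu* is /u/ (a rounded vowel), it takes -u, giving *luu*.
The past-tense form *luu*: final sound = /u/, a vowel → -nes → *luunes*.
Since the final sound of the agentive form *luunes* is /s/ (a consonant), it takes -hat, giving *luuneshat*.

luuneshat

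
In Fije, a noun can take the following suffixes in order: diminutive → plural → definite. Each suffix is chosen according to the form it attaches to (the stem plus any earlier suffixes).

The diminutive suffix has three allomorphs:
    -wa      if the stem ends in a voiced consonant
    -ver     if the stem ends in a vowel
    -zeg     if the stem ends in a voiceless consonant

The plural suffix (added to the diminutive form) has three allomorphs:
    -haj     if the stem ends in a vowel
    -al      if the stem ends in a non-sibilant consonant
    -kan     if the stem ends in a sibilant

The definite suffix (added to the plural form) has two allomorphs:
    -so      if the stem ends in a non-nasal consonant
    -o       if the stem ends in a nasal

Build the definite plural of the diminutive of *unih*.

The final sound of *unih* is /h/, which is a voiceless consonant, so the diminutive suffix is -zeg, giving *unihzeg*.
Since the final sound of the diminutive form *unihzeg* is /g/ (a non-sibilant consonant), it takes -al, giving *unihzegal*.
Since the final consonant of the plural form *unihzegal* is /l/ (non-nasal), it takes -so, giving *unihzegalso*.

unihzegalso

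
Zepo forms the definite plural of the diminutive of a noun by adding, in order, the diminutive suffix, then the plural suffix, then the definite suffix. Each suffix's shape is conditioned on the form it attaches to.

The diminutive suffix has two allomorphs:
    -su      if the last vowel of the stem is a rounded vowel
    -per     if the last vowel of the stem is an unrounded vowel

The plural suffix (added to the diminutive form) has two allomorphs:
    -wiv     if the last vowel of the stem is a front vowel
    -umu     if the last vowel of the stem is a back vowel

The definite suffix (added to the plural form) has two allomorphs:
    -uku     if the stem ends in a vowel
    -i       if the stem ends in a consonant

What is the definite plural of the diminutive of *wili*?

*wili*: last vowel = /i/, an unrounded vowel → -per → *wiliper*.
The diminutive form *wiliper* — last vowel /e/ (a front vowel) → -wiv → *wiliperwiv*.
The final sound of the plural form *wiliperwiv* is /v/, which is a consonant, so the definite suffix is -i, giving *wiliperwivi*.

wiliperwivi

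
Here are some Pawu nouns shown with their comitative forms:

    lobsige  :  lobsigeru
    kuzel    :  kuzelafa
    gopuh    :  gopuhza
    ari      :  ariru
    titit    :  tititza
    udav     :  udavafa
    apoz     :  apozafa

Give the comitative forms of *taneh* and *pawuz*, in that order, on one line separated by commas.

Looking at the final sound of each stem: -za when the stem ends in a voiceless consonant (*gopuh*, *titit*); -afa when the stem ends in a voiced consonant (*kuzel*, *udav*, *apoz*); -ru when the stem ends in a vowel (*lobsige*, *ari*).
*taneh*: final sound = /h/, a voiceless consonant → -za → *tanehza*.
Since the final sound of *pawuz* is /z/ (a voiced consonant), it takes -afa, giving *pawuzafa*.

tanehza, pawuzafa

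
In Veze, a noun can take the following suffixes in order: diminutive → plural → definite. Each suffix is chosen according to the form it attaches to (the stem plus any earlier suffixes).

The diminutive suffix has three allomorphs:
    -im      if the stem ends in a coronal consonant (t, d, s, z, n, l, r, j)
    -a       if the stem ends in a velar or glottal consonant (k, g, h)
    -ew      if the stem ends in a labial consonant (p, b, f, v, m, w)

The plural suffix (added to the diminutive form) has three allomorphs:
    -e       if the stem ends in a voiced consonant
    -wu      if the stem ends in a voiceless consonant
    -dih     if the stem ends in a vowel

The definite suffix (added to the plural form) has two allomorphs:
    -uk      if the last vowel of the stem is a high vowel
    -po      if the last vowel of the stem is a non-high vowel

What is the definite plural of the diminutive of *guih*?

*guih*: final consonant = /h/, velar/glottal → -a → *guiha*.
The diminutive form *guiha*: final sound = /a/, a vowel → -dih → *guihadih*.
The last vowel of the plural form *guihadih* is /i/, which is a high vowel, so the definite suffix is -uk, giving *guihadihuk*.

guihadihuk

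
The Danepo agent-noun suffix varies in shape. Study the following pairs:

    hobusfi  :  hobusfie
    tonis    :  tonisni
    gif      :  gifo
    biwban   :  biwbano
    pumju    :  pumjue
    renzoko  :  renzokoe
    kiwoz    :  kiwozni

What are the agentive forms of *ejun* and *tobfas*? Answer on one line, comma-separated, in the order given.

The alternation tracks the final sound of the stem — -ni when the stem ends in a sibilant (*tonis*, *kiwoz*); -o when the stem ends in a non-sibilant consonant (*gif*, *biwban*); -e when the stem ends in a vowel (*hobusfi*, *pumju*, *renzoko*).
Since the final sound of *ejun* is /n/ (a non-sibilant consonant), it takes -o, giving *ejuno*.
*tobfas* — final sound /s/ (a sibilant) → -ni → *tobfasni*.

ejuno, tobfasni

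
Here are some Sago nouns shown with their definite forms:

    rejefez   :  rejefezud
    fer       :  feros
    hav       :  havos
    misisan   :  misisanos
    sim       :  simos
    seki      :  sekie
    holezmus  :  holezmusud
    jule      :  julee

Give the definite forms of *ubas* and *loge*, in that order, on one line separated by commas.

ubasud, logee

Looking at the final sound of each stem: -ud when the stem ends in a sibilant (*rejefez*, *holezmus*); -os when the stem ends in a non-sibilant consonant (*fer*, *hav*, *misisan*, *sim*); -e when the stem ends in a vowel (*seki*, *jule*).
*ubas* — final sound /s/ (a sibilant) → -ud → *ubasud*.
The final sound of *loge* is /e/, which is a vowel, so the suffix is -e, giving *logee*.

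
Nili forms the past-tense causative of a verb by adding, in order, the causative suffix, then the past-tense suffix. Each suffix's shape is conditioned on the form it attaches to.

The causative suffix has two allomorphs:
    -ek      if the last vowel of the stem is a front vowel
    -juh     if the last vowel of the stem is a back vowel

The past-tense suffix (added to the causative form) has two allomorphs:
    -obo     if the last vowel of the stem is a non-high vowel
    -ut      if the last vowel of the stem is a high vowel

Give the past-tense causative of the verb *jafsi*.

The last vowel of *jafsi* is /i/, which is a front vowel, so the causative suffix is -ek, giving *jafsiek*.
The last vowel of the causative form *jafsiek* is /e/, which is a non-high vowel, so the past-tense suffix is -obo, giving *jafsiekobo*.

jafsiekobo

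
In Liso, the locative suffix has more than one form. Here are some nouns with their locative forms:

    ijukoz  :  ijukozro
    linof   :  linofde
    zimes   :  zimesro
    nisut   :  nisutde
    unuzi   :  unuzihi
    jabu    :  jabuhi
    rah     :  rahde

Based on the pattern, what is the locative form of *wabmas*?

The pattern is sibilance of the final sound: -ro when the stem ends in a sibilant (*ijukoz*, *zimes*); -de when the stem ends in a non-sibilant consonant (*linof*, *nisut*, *rah*); -hi when the stem ends in a vowel (*unuzi*, *jabu*).
*wabmas* — final sound /s/ (a sibilant) → -ro → *wabmasro*.

wabmasro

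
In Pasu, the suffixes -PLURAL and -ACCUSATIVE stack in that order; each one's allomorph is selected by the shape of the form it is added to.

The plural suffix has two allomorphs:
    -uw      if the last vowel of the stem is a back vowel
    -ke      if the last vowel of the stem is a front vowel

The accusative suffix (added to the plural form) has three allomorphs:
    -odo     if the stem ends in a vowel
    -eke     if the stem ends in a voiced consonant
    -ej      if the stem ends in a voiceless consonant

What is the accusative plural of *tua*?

tuauweke

Since the last vowel of *tua* is /a/ (a back vowel), it takes -uw, giving *tuauw*.
The plural form *tuauw* — final sound /w/ (a voiced consonant) → -eke → *tuauweke*.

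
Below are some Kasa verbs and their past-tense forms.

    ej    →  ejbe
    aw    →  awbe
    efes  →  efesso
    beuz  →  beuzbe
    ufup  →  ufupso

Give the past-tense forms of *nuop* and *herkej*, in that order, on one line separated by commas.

The suffix is conditioned by the final consonant: -so when the stem ends in a voiceless consonant (*efes*, *ufup*); -be when the stem ends in a voiced consonant (*ej*, *aw*, *beuz*).
*nuop*: final consonant = /p/, voiceless → -so → *nuopso*.
*herkej* — final consonant /j/ (voiced) → -be → *herkejbe*.

nuopso, herkejbe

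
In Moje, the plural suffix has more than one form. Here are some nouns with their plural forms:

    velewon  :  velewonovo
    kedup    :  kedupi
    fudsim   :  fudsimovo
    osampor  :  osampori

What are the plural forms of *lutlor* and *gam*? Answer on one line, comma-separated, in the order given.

lutlori, gamovo

Looking at the final consonant of each stem: -ovo when the stem ends in a nasal (*velewon*, *fudsim*); -i when the stem ends in a non-nasal consonant (*kedup*, *osampor*).
The final consonant of *lutlor* is /r/, which is non-nasal, so the suffix is -i, giving *lutlori*.
*gam*: final consonant = /m/, a nasal → -ovo → *gamovo*.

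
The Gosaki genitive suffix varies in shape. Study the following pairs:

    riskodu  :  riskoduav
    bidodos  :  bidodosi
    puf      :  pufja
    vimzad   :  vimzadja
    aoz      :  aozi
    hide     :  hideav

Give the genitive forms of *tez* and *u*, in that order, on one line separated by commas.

The pattern is sibilance of the final sound: -i when the stem ends in a sibilant (*bidodos*, *aoz*); -ja when the stem ends in a non-sibilant consonant (*puf*, *vimzad*); -av when the stem ends in a vowel (*riskodu*, *hide*).
The final sound of *tez* is /z/, which is a sibilant, so the suffix is -i, giving *tezi*.
Since the final sound of *u* is /u/ (a vowel), it takes -av, giving *uav*.

tezi, uav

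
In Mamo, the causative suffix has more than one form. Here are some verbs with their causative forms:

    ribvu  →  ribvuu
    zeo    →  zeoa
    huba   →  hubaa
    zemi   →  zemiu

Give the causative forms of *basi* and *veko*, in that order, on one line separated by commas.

The alternation tracks the last vowel of the stem — -u when the last vowel of the stem is a high vowel (*ribvu*, *zemi*); -a when the last vowel of the stem is a non-high vowel (*zeo*, *huba*).
The last vowel of *basi* is /i/, which is a high vowel, so the suffix is -u, giving *basiu*.
*veko* — last vowel /o/ (a non-high vowel) → -a → *vekoa*.

basiu, vekoa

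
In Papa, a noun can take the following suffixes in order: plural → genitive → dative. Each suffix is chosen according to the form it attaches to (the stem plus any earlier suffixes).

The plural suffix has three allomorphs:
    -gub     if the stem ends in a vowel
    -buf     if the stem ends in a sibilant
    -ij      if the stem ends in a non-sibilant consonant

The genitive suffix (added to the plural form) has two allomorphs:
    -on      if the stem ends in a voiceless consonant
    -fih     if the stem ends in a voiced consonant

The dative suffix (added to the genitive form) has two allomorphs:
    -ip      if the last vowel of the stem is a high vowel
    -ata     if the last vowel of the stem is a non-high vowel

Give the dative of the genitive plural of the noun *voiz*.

voizbufonata

*voiz* — final sound /z/ (a sibilant) → -buf → *voizbuf*.
The plural form *voizbuf* — final consonant /f/ (voiceless) → -on → *voizbufon*.
Since the last vowel of the genitive form *voizbufon* is /o/ (a non-high vowel), it takes -ata, giving *voizbufonata*.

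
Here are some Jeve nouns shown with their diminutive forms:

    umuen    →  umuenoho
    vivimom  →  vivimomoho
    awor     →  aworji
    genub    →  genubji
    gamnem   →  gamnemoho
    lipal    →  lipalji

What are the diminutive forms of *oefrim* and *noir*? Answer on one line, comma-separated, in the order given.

The alternation tracks the final consonant of the stem — -oho when the stem ends in a nasal (*umuen*, *vivimom*, *gamnem*); -ji when the stem ends in a non-nasal consonant (*awor*, *genub*, *lipal*).
*oefrim* — final consonant /m/ (a nasal) → -oho → *oefrimoho*.
The final consonant of *noir* is /r/, which is non-nasal, so the suffix is -ji, giving *noirji*.

oefrimoho, noirji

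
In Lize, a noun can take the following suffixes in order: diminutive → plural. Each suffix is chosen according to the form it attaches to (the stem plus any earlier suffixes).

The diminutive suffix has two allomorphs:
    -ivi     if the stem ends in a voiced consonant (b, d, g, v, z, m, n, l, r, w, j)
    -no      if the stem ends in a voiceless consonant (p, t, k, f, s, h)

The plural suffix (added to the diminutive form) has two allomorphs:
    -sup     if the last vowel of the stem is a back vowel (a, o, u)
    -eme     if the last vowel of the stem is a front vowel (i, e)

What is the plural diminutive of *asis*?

asisnosup

*asis* — final consonant /s/ (voiceless) → -no → *asisno*.
Since the last vowel of the diminutive form *asisno* is /o/ (a back vowel), it takes -sup, giving *asisnosup*.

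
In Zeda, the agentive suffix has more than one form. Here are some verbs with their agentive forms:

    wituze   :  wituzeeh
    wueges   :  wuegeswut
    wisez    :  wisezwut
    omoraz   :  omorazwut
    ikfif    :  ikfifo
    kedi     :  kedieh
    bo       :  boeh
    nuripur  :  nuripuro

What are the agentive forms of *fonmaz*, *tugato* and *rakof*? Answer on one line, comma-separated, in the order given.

fonmazwut, tugatoeh, rakofo

The alternation tracks the final sound of the stem — -wut when the stem ends in a sibilant (*wueges*, *wisez*, *omoraz*); -o when the stem ends in a non-sibilant consonant (*ikfif*, *nuripur*); -eh when the stem ends in a vowel (*wituze*, *kedi*, *bo*).
The final sound of *fonmaz* is /z/, which is a sibilant, so the suffix is -wut, giving *fonmazwut*.
*tugato*: final sound = /o/, a vowel → -eh → *tugatoeh*.
Since the final sound of *rakof* is /f/ (a non-sibilant consonant), it takes -o, giving *rakofo*.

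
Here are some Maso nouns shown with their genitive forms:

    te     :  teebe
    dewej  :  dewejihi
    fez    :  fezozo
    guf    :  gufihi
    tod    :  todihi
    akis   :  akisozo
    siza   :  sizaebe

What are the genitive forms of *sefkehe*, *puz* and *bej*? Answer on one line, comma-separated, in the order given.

The suffix is conditioned by the final sound: -ozo when the stem ends in a sibilant (*fez*, *akis*); -ihi when the stem ends in a non-sibilant consonant (*dewej*, *guf*, *tod*); -ebe when the stem ends in a vowel (*te*, *siza*).
*sefkehe*: final sound = /e/, a vowel → -ebe → *sefkeheebe*.
*puz* — final sound /z/ (a sibilant) → -ozo → *puzozo*.
Since the final sound of *bej* is /j/ (a non-sibilant consonant), it takes -ihi, giving *bejihi*.

sefkeheebe, puzozo, bejihi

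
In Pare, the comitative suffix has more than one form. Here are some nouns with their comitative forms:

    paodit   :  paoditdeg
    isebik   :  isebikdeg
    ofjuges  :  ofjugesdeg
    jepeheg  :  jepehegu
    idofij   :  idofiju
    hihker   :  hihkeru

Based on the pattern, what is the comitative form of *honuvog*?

The pattern is voicing of the final consonant: -deg when the stem ends in a voiceless consonant (*paodit*, *isebik*, *ofjuges*); -u when the stem ends in a voiced consonant (*jepeheg*, *idofij*, *hihker*).
The final consonant of *honuvog* is /g/, which is voiced, so the suffix is -u, giving *honuvogu*.

honuvogu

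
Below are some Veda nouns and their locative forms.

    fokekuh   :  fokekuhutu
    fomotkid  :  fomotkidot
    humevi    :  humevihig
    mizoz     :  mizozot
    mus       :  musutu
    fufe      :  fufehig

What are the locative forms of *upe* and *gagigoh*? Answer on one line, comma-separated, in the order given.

upehig, gagigohutu

The suffix is conditioned by the final sound: -utu when the stem ends in a voiceless consonant (*fokekuh*, *mus*); -ot when the stem ends in a voiced consonant (*fomotkid*, *mizoz*); -hig when the stem ends in a vowel (*humevi*, *fufe*).
Since the final sound of *upe* is /e/ (a vowel), it takes -hig, giving *upehig*.
*gagigoh*: final sound = /h/, a voiceless consonant → -utu → *gagigohutu*.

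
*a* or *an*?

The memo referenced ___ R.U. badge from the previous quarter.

an

The indefinite article is chosen by the initial *sound* of the following word, not its spelling.
The initialism *R.U.* is read letter by letter; the first letter, R, is pronounced /ɑr/, which begins with a vowel sound.
So the article is *an*: The memo referenced an R.U. badge from the previous quarter.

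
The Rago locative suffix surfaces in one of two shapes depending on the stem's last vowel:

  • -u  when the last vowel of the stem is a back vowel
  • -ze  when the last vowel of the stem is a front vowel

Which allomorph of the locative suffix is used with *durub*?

*durub*: last vowel = /u/, a back vowel → -u.

-u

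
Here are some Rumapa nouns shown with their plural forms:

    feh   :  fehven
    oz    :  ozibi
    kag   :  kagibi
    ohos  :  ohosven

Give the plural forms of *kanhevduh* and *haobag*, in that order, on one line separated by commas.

The pattern is voicing of the final consonant: -ven when the stem ends in a voiceless consonant (*feh*, *ohos*); -ibi when the stem ends in a voiced consonant (*oz*, *kag*).
Since the final consonant of *kanhevduh* is /h/ (voiceless), it takes -ven, giving *kanhevduhven*.
*haobag*: final consonant = /g/, voiced → -ibi → *haobagibi*.

kanhevduhven, haobagibi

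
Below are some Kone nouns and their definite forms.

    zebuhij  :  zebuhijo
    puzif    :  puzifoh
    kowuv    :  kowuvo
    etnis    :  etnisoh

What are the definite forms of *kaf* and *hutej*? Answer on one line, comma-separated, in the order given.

The alternation tracks the final consonant of the stem — -oh when the stem ends in a voiceless consonant (*puzif*, *etnis*); -o when the stem ends in a voiced consonant (*zebuhij*, *kowuv*).
*kaf*: final consonant = /f/, voiceless → -oh → *kafoh*.
*hutej*: final consonant = /j/, voiced → -o → *hutejo*.

kafoh, hutejo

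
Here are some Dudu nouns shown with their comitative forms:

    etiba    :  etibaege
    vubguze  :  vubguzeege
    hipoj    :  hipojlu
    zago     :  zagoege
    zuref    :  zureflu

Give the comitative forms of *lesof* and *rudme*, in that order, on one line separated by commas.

The suffix is conditioned by the final sound: -lu when the stem ends in a consonant (*hipoj*, *zuref*); -ege when the stem ends in a vowel (*etiba*, *vubguze*, *zago*).
*lesof*: final sound = /f/, a consonant → -lu → *lesoflu*.
Since the final sound of *rudme* is /e/ (a vowel), it takes -ege, giving *rudmeege*.

lesoflu, rudmeege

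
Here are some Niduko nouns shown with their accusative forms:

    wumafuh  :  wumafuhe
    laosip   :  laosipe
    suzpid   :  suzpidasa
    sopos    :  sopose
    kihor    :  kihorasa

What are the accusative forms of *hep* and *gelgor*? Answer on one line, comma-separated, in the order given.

hepe, gelgorasa

The alternation tracks the final consonant of the stem — -e when the stem ends in a voiceless consonant (*wumafuh*, *laosip*, *sopos*); -asa when the stem ends in a voiced consonant (*suzpid*, *kihor*).
*hep* — final consonant /p/ (voiceless) → -e → *hepe*.
Since the final consonant of *gelgor* is /r/ (voiced), it takes -asa, giving *gelgorasa*.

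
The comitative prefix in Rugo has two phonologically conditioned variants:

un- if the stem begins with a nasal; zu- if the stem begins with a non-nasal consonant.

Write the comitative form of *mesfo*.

*mesfo*: first consonant = /m/, a nasal → un- → *unmesfo*.

unmesfo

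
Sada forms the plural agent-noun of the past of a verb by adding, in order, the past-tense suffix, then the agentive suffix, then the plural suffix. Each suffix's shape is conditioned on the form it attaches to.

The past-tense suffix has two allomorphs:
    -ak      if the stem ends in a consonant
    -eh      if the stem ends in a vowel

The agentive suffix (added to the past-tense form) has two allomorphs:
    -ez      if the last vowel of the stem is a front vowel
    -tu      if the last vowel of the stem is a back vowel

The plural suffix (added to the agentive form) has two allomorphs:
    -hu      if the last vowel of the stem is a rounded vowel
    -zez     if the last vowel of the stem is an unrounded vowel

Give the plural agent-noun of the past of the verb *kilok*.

kilokaktuhu

*kilok* — final sound /k/ (a consonant) → -ak → *kilokak*.
The last vowel of the past-tense form *kilokak* is /a/, which is a back vowel, so the agentive suffix is -tu, giving *kilokaktu*.
Since the last vowel of the agentive form *kilokaktu* is /u/ (a rounded vowel), it takes -hu, giving *kilokaktuhu*.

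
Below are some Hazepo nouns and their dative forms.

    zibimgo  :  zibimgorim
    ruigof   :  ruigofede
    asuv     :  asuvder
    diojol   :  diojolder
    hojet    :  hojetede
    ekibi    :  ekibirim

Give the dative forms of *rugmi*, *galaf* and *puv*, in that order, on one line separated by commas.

The alternation tracks the final sound of the stem — -ede when the stem ends in a voiceless consonant (*ruigof*, *hojet*); -der when the stem ends in a voiced consonant (*asuv*, *diojol*); -rim when the stem ends in a vowel (*zibimgo*, *ekibi*).
*rugmi* — final sound /i/ (a vowel) → -rim → *rugmirim*.
Since the final sound of *galaf* is /f/ (a voiceless consonant), it takes -ede, giving *galafede*.
The final sound of *puv* is /v/, which is a voiced consonant, so the suffix is -der, giving *puvder*.

rugmirim, galafede, puvder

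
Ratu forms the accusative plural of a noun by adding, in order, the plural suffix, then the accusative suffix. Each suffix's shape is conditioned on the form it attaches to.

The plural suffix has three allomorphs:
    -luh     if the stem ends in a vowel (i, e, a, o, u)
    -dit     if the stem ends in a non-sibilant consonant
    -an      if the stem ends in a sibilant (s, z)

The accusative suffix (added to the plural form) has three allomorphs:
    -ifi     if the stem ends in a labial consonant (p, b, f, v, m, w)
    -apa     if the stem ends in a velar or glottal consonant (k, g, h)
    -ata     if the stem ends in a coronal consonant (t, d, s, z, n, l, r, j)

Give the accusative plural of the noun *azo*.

azoluhapa

*azo* — final sound /o/ (a vowel) → -luh → *azoluh*.
The plural form *azoluh* — final consonant /h/ (velar/glottal) → -apa → *azoluhapa*.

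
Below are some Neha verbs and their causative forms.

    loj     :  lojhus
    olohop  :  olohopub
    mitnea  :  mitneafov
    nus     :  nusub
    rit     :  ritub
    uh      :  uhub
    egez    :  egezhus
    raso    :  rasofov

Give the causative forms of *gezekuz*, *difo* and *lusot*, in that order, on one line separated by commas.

Looking at the final sound of each stem: -ub when the stem ends in a voiceless consonant (*olohop*, *nus*, *rit*, *uh*); -hus when the stem ends in a voiced consonant (*loj*, *egez*); -fov when the stem ends in a vowel (*mitnea*, *raso*).
*gezekuz*: final sound = /z/, a voiced consonant → -hus → *gezekuzhus*.
*difo*: final sound = /o/, a vowel → -fov → *difofov*.
*lusot* — final sound /t/ (a voiceless consonant) → -ub → *lusotub*.

gezekuzhus, difofov, lusotub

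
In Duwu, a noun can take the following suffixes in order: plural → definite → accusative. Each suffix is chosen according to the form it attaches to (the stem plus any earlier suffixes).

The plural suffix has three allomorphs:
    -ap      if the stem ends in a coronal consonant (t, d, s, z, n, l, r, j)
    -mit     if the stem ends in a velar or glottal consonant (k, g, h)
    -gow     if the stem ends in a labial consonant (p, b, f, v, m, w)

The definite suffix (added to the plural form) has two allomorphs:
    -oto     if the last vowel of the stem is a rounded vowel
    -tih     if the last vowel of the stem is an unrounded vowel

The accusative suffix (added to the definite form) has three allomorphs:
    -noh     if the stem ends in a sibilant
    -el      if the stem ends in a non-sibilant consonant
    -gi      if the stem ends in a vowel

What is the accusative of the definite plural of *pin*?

pinaptihel

*pin* — final consonant /n/ (coronal) → -ap → *pinap*.
The plural form *pinap*: last vowel = /a/, an unrounded vowel → -tih → *pinaptih*.
The definite form *pinaptih* — final sound /h/ (a non-sibilant consonant) → -el → *pinaptihel*.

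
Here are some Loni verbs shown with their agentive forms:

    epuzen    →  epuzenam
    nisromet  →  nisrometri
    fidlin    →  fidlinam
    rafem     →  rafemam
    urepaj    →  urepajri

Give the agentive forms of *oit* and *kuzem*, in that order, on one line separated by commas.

oitri, kuzemam

The alternation tracks the final consonant of the stem — -am when the stem ends in a nasal (*epuzen*, *fidlin*, *rafem*); -ri when the stem ends in a non-nasal consonant (*nisromet*, *urepaj*).
*oit*: final consonant = /t/, non-nasal → -ri → *oitri*.
Since the final consonant of *kuzem* is /m/ (a nasal), it takes -am, giving *kuzemam*.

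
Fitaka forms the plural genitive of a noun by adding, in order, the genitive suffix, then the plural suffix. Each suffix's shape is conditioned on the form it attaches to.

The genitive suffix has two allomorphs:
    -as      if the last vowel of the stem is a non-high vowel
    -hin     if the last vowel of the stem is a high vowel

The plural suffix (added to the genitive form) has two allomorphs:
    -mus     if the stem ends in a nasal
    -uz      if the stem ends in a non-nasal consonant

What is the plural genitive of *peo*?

peoasuz

*peo* — last vowel /o/ (a non-high vowel) → -as → *peoas*.
Since the final consonant of the genitive form *peoas* is /s/ (non-nasal), it takes -uz, giving *peoasuz*.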